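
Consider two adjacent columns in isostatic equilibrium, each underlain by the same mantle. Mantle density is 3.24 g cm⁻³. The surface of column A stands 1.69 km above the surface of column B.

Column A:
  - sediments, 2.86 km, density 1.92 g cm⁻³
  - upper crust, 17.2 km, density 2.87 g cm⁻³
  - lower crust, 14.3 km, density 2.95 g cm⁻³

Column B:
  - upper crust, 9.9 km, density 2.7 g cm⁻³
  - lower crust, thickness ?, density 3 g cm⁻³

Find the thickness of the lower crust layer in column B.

Take the compensation level at the base of the deeper column (depth z_c below the surface of column A) and equate Σ ρ_i t_i down to z_c; mantle fills any gap and the z_c terms cancel.
Column A: 2.86×1.92 + 17.2×2.87 + 14.3×2.95 + (z_c − 34.36)×3.24
Column B: 1.69×0 + 9.9×2.7 + x×3 + (z_c − 1.69 − 9.9 − x)×3.24
The z_c×3.24 term appears on both sides and cancels. Collect the known terms of each column as K = Σ(ρt)_known − 3.24 × (depth of known layers): K_A = 97.0402 − 3.24×34.36 = −14.2862; K_B = 26.73 − 3.24×(1.69 + 9.9) = −10.8216.
Balance: K_A = K_B − x×(3.24 − 3), so x = (K_B − K_A)/(3.24 − 3) = 3.4646/0.24 = 14.4 km.

14.4 km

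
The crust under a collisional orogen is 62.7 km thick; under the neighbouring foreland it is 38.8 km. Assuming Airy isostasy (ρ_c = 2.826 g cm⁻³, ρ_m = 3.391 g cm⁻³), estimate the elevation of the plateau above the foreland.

Excess crust Δ = 62.7 km − 38.8 km = 23.9 km, split between elevation h and root r with h + r = Δ.
Airy balance ρ_c h = (ρ_m − ρ_c) r gives r = h ρ_c/(ρ_m − ρ_c), so h (1 + ρ_c/(ρ_m − ρ_c)) = Δ, i.e. h = Δ (ρ_m − ρ_c)/ρ_m.
h = 23.9 km × 0.565/3.391 = 3.98 km.

3.98 km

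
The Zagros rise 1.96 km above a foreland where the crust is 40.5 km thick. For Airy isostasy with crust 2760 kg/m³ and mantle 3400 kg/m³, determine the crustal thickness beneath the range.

Root depth r = h ρ_c / (ρ_m − ρ_c) = 1.96 km × 2760 / 640 = 8.453 km.
Total thickness = T + h + r = 40.5 km + 1.96 km + 8.453 km = 50.9 km.

50.9 km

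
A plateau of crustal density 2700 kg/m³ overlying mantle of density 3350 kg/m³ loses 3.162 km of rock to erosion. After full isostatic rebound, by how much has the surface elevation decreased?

Rebound u = e ρ_c/ρ_m = 3.162 km × 2700/3350 = 2.548 km.
Net surface drop = e − u = 3.162 km − 2.548 km = e (ρ_m − ρ_c)/ρ_m = 0.614 km.

0.614 km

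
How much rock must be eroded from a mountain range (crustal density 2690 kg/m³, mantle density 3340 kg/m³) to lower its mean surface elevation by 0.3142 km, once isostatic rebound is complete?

1.61 km

Net drop Δ = e − u = e − e ρ_c/ρ_m = e (ρ_m − ρ_c)/ρ_m.
e = Δ ρ_m/(ρ_m − ρ_c) = 0.3142 km × 3340/650 = 1.61 km.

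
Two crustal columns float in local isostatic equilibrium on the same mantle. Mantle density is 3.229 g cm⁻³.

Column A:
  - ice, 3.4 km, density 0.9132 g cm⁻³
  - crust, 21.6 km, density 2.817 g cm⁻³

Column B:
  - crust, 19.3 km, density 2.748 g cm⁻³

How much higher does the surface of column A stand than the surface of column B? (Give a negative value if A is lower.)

2.32 km

For any compensation level in the mantle, the mantle terms cancel and isostasy reduces to e = (Σt_A − Σt_B) − (Σ(ρt)_A − Σ(ρt)_B) / ρ_m.
Σt_A = 25 km; Σt_B = 19.3 km; Σ(ρt)_A = 63.95208; Σ(ρt)_B = 53.0364 (in km·g cm⁻³).
e = (25 − 19.3) − (63.95208 − 53.0364) / 3.229 = 2.32 km.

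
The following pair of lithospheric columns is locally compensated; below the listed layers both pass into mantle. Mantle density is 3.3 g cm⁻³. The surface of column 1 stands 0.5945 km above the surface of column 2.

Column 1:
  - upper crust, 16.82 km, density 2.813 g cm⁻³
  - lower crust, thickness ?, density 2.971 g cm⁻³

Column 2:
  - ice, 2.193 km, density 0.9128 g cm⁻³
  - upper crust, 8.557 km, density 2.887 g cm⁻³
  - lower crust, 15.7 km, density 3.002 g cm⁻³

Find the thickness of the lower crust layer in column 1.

21.9 km

Take the compensation level at the base of the deeper column (depth z_c below the surface of column 1) and equate Σ ρ_i t_i down to z_c; mantle fills any gap and the z_c terms cancel.
Column 1: 16.82×2.813 + x×2.971 + (z_c − 16.82 − x)×3.3
Column 2: 0.5945×0 + 2.193×0.9128 + 8.557×2.887 + 15.7×3.002 + (z_c − 0.5945 − 26.45)×3.3
The z_c×3.3 term appears on both sides and cancels. Collect the known terms of each column as K = Σ(ρt)_known − 3.3 × (depth of known layers): K_1 = 47.31466 − 3.3×16.82 = −8.19134; K_2 = 73.8372294 − 3.3×(0.5945 + 26.45) = −15.4096206.
Balance: K_1 − x×(3.3 − 2.971) = K_2, so x = (K_1 − K_2)/(3.3 − 2.971) = 7.21828/0.329 = 21.9 km.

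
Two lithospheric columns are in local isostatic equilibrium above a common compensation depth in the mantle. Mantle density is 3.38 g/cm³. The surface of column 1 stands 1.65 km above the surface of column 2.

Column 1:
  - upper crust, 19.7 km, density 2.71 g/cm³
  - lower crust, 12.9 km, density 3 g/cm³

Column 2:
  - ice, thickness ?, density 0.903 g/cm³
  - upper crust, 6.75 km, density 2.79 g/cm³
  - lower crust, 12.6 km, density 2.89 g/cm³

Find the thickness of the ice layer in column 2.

0.956 km

Take the compensation level at the base of the deeper column (depth z_c below the surface of column 1) and equate Σ ρ_i t_i down to z_c; mantle fills any gap and the z_c terms cancel.
Column 1: 19.7×2.71 + 12.9×3 + (z_c − 32.6)×3.38
Column 2: 1.65×0 + x×0.903 + 6.75×2.79 + 12.6×2.89 + (z_c − 1.65 − 19.35 − x)×3.38
The z_c×3.38 term appears on both sides and cancels. Collect the known terms of each column as K = Σ(ρt)_known − 3.38 × (depth of known layers): K_1 = 92.087 − 3.38×32.6 = −18.101; K_2 = 55.2465 − 3.38×(1.65 + 19.35) = −15.7335.
Balance: K_1 = K_2 − x×(3.38 − 0.903), so x = (K_2 − K_1)/(3.38 − 0.903) = 2.3675/2.477 = 0.956 km.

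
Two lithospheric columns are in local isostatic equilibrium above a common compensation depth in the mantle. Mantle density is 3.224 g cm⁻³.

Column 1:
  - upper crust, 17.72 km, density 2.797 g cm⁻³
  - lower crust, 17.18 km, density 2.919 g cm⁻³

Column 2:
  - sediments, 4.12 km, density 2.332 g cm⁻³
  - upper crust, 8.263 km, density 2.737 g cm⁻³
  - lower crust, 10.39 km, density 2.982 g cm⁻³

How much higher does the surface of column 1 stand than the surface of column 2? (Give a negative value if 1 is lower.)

For any compensation level in the mantle, the mantle terms cancel and isostasy reduces to e = (Σt_1 − Σt_2) − (Σ(ρt)_1 − Σ(ρt)_2) / ρ_m.
Σt_1 = 34.9 km; Σt_2 = 22.773 km; Σ(ρt)_1 = 99.71126; Σ(ρt)_2 = 63.206651 (in km·g cm⁻³).
e = (34.9 − 22.773) − (99.71126 − 63.206651) / 3.224 = 0.804 km.

0.804 km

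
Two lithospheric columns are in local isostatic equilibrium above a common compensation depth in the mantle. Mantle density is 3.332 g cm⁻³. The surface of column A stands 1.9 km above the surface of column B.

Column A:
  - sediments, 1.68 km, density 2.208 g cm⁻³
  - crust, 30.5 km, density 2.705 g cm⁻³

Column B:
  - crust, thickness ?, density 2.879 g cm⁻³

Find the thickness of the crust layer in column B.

32.4 km

Take the compensation level at the base of the deeper column (depth z_c below the surface of column A) and equate Σ ρ_i t_i down to z_c; mantle fills any gap and the z_c terms cancel.
Column A: 1.68×2.208 + 30.5×2.705 + (z_c − 32.18)×3.332
Column B: 1.9×0 + x×2.879 + (z_c − 1.9 − 0 − x)×3.332
The z_c×3.332 term appears on both sides and cancels. Collect the known terms of each column as K = Σ(ρt)_known − 3.332 × (depth of known layers): K_A = 86.21194 − 3.332×32.18 = −21.01182; K_B = 0 − 3.332×(1.9 + 0) = −6.3308.
Balance: K_A = K_B − x×(3.332 − 2.879), so x = (K_B − K_A)/(3.332 − 2.879) = 14.681/0.453 = 32.4 km.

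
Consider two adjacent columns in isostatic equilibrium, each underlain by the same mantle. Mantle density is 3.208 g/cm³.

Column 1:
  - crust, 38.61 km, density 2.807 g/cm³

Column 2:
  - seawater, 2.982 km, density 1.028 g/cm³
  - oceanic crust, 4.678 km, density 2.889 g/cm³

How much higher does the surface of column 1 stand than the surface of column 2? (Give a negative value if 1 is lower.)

For any compensation level in the mantle, the mantle terms cancel and isostasy reduces to e = (Σt_1 − Σt_2) − (Σ(ρt)_1 − Σ(ρt)_2) / ρ_m.
Σt_1 = 38.61 km; Σt_2 = 7.66 km; Σ(ρt)_1 = 108.37827; Σ(ρt)_2 = 16.580238 (in km·g/cm³).
e = (38.61 − 7.66) − (108.37827 − 16.580238) / 3.208 = 2.33 km.

2.33 km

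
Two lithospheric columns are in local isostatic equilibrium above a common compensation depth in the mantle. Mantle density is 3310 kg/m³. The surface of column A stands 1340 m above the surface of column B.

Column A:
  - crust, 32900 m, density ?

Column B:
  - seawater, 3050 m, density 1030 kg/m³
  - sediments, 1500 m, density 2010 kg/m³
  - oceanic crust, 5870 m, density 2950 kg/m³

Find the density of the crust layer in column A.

2840 kg/m³

Take the compensation level at the base of the deeper column (depth z_c below the surface of column A) and equate Σ ρ_i t_i down to z_c; mantle fills any gap and the z_c terms cancel.
Column A: 32900×ρ + (z_c − 32900)×3310
Column B: 1340×0 + 3050×1030 + 1500×2010 + 5870×2950 + (z_c − 1340 − 10420)×3310
The z_c×3310 term appears on both sides and cancels. Collect the known terms of each column as K = Σ(ρt)_known − 3310 × (depth of known layers): K_A = 0 − 3310×32900 = −108899000; K_B = 23473000 − 3310×(1340 + 10420) = −15452600.
Balance: K_A + 32900×ρ = K_B, so ρ = (K_B − K_A)/32900 = 93446400/32900 = 2840 kg/m³.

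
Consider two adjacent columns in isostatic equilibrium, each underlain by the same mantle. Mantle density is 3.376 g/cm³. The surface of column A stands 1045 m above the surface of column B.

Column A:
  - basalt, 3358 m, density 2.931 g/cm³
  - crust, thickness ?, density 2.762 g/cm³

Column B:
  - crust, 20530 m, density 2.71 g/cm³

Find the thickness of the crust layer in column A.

25600 m

Take the compensation level at the base of the deeper column (depth z_c below the surface of column A) and equate Σ ρ_i t_i down to z_c; mantle fills any gap and the z_c terms cancel.
Column A: 3358×2.931 + x×2.762 + (z_c − 3358 − x)×3.376
Column B: 1045×0 + 20530×2.71 + (z_c − 1045 − 20530)×3.376
The z_c×3.376 term appears on both sides and cancels. Collect the known terms of each column as K = Σ(ρt)_known − 3.376 × (depth of known layers): K_A = 9842.298 − 3.376×3358 = −1494.31; K_B = 55636.3 − 3.376×(1045 + 20530) = −17200.9.
Balance: K_A − x×(3.376 − 2.762) = K_B, so x = (K_A − K_B)/(3.376 − 2.762) = 15706.6/0.614 = 25600 m.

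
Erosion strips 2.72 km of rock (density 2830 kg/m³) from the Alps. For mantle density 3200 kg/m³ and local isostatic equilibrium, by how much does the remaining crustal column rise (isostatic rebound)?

2.41 km

Unloading: uplift u = e ρ_c/ρ_m = 2.72 km × 2830/3200 = 2.41 km.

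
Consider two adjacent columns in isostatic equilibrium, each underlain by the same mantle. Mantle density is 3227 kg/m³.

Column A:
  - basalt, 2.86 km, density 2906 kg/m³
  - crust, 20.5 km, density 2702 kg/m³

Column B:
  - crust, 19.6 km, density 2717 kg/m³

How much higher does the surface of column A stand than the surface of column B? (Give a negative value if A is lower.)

0.522 km

For any compensation level in the mantle, the mantle terms cancel and isostasy reduces to e = (Σt_A − Σt_B) − (Σ(ρt)_A − Σ(ρt)_B) / ρ_m.
Σt_A = 23.36 km; Σt_B = 19.6 km; Σ(ρt)_A = 63702.16; Σ(ρt)_B = 53253.2 (in km·kg/m³).
e = (23.36 − 19.6) − (63702.16 − 53253.2) / 3227 = 0.522 km.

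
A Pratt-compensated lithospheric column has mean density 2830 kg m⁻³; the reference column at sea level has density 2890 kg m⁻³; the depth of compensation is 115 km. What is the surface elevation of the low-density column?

ρ_ref D = ρ (D + h) → h = D (ρ_ref − ρ)/ρ.
h = 115 km × (2890 − 2830)/2830 = 2.44 km.

2.44 km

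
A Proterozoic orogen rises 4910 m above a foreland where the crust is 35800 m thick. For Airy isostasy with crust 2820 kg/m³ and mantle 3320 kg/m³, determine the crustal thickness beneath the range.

68400 m

Root depth r = h ρ_c / (ρ_m − ρ_c) = 4910 m × 2820 / 500 = 27690 m.
Total thickness = T + h + r = 35800 m + 4910 m + 27690 m = 68400 m.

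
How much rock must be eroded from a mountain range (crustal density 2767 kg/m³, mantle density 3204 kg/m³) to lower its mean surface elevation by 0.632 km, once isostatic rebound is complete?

4.63 km

Net drop Δ = e − u = e − e ρ_c/ρ_m = e (ρ_m − ρ_c)/ρ_m.
e = Δ ρ_m/(ρ_m − ρ_c) = 0.632 km × 3204/437 = 4.63 km.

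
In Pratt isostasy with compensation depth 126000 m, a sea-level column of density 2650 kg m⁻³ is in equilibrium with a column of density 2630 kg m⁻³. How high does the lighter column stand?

958 m

ρ_ref D = ρ (D + h) → h = D (ρ_ref − ρ)/ρ.
h = 126000 m × (2650 − 2630)/2630 = 958 m.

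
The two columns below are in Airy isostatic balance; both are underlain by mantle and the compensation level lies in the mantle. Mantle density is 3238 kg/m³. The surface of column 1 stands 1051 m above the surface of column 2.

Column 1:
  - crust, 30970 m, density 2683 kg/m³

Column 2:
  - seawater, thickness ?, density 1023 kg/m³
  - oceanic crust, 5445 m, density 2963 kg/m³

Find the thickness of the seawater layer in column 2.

5550 m

Take the compensation level at the base of the deeper column (depth z_c below the surface of column 1) and equate Σ ρ_i t_i down to z_c; mantle fills any gap and the z_c terms cancel.
Column 1: 30970×2683 + (z_c − 30970)×3238
Column 2: 1051×0 + x×1023 + 5445×2963 + (z_c − 1051 − 5445 − x)×3238
The z_c×3238 term appears on both sides and cancels. Collect the known terms of each column as K = Σ(ρt)_known − 3238 × (depth of known layers): K_1 = 83092510 − 3238×30970 = −17188350; K_2 = 16133535 − 3238×(1051 + 5445) = −4900513.
Balance: K_1 = K_2 − x×(3238 − 1023), so x = (K_2 − K_1)/(3238 − 1023) = 12287800/2215 = 5550 m.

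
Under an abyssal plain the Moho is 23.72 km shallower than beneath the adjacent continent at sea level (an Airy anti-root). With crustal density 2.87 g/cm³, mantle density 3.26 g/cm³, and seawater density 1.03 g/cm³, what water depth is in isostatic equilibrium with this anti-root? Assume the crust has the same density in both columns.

5.03 km

Replacing a thickness d of crust by seawater at the top must be balanced by replacing crust with mantle at the base: d (ρ_c − ρ_w) = a (ρ_m − ρ_c).
d = a (ρ_m − ρ_c)/(ρ_c − ρ_w) = 23.72 km × 0.39/1.84 = 5.03 km.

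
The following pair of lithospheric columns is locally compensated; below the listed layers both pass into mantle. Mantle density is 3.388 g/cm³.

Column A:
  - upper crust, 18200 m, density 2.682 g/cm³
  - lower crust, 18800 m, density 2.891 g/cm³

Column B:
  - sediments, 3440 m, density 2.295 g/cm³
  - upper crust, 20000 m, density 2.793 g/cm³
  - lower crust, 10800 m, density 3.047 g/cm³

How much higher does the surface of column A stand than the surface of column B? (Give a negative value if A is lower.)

For any compensation level in the mantle, the mantle terms cancel and isostasy reduces to e = (Σt_A − Σt_B) − (Σ(ρt)_A − Σ(ρt)_B) / ρ_m.
Σt_A = 37000 m; Σt_B = 34240 m; Σ(ρt)_A = 103163.2; Σ(ρt)_B = 96662.4 (in m·g/cm³).
e = (37000 − 34240) − (103163.2 − 96662.4) / 3.388 = 841 m.

841 m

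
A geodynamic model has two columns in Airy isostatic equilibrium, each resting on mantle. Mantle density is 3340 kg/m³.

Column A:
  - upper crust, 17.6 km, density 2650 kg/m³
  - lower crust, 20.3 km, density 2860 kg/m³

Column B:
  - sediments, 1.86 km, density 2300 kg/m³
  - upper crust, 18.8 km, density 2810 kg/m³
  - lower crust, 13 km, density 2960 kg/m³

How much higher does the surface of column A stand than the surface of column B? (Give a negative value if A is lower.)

For any compensation level in the mantle, the mantle terms cancel and isostasy reduces to e = (Σt_A − Σt_B) − (Σ(ρt)_A − Σ(ρt)_B) / ρ_m.
Σt_A = 37.9 km; Σt_B = 33.66 km; Σ(ρt)_A = 104698; Σ(ρt)_B = 95586 (in km·kg/m³).
e = (37.9 − 33.66) − (104698 − 95586) / 3340 = 1.51 km.

1.51 km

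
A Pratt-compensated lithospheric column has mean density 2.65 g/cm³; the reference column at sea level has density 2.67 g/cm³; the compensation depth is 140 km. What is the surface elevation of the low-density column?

ρ_ref D = ρ (D + h) → h = D (ρ_ref − ρ)/ρ.
h = 140 km × (2.67 − 2.65)/2.65 = 1.06 km.

1.06 km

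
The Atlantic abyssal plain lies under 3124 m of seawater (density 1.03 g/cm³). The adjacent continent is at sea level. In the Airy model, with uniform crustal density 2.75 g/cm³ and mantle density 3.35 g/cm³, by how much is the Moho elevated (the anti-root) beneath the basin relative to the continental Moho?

By Archimedes' principle applied to the lithosphere: replacing crust with seawater at the top is compensated by replacing crust with mantle at the base: d (ρ_c − ρ_w) = a (ρ_m − ρ_c).
a = d (ρ_c − ρ_w)/(ρ_m − ρ_c) = 3124 m × 1.72/0.6 = 8960 m.

8960 m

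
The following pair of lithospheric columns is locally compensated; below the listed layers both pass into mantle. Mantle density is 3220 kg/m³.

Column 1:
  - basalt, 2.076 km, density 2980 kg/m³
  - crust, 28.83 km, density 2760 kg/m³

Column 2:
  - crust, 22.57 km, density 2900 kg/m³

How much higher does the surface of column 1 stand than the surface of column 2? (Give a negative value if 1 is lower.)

2.03 km

For any compensation level in the mantle, the mantle terms cancel and isostasy reduces to e = (Σt_1 − Σt_2) − (Σ(ρt)_1 − Σ(ρt)_2) / ρ_m.
Σt_1 = 30.906 km; Σt_2 = 22.57 km; Σ(ρt)_1 = 85757.28; Σ(ρt)_2 = 65453 (in km·kg/m³).
e = (30.906 − 22.57) − (85757.28 − 65453) / 3220 = 2.03 km.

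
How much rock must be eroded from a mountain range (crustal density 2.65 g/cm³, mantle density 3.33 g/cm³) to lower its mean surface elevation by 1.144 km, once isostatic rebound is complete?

Net drop Δ = e − u = e − e ρ_c/ρ_m = e (ρ_m − ρ_c)/ρ_m.
e = Δ ρ_m/(ρ_m − ρ_c) = 1.144 km × 3.33/0.68 = 5.6 km.

5.6 km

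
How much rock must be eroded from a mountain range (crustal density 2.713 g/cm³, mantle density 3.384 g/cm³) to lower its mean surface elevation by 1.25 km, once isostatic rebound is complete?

Net drop Δ = e − u = e − e ρ_c/ρ_m = e (ρ_m − ρ_c)/ρ_m.
e = Δ ρ_m/(ρ_m − ρ_c) = 1.25 km × 3.384/0.671 = 6.3 km.

6.3 km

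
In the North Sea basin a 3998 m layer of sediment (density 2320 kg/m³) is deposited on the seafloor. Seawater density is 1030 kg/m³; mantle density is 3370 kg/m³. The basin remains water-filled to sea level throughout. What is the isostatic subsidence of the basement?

2200 m

Submarine loading: the sediment displaces seawater, and the subsidence is in turn flooded, so s (ρ_m − ρ_w) = t (ρ_sed − ρ_w).
s = 3998 m × (2320 − 1030) / (3370 − 1030) = 2200 m.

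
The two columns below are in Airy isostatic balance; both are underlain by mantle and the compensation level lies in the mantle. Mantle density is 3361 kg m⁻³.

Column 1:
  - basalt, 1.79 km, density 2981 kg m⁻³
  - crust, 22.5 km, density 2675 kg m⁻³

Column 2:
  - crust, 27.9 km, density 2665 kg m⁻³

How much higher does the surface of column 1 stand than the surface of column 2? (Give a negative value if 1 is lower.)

For any compensation level in the mantle, the mantle terms cancel and isostasy reduces to e = (Σt_1 − Σt_2) − (Σ(ρt)_1 − Σ(ρt)_2) / ρ_m.
Σt_1 = 24.29 km; Σt_2 = 27.9 km; Σ(ρt)_1 = 65523.49; Σ(ρt)_2 = 74353.5 (in km·kg m⁻³).
e = (24.29 − 27.9) − (65523.49 − 74353.5) / 3361 = −0.983 km.

−0.983 km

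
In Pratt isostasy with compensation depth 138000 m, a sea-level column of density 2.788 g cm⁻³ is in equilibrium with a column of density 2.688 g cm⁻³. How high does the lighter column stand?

5130 m

ρ_ref D = ρ (D + h) → h = D (ρ_ref − ρ)/ρ.
h = 138000 m × (2.788 − 2.688)/2.688 = 5130 m.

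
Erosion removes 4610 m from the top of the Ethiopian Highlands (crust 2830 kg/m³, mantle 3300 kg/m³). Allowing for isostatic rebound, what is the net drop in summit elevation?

657 m

Rebound u = e ρ_c/ρ_m = 4610 m × 2830/3300 = 3953 m.
Net surface drop = e − u = 4610 m − 3953 m = e (ρ_m − ρ_c)/ρ_m = 657 m.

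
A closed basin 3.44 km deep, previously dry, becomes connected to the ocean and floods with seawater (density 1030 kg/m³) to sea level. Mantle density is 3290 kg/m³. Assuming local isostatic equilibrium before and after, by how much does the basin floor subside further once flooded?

After flooding the water column is d + s deep. Its weight must equal the weight of mantle displaced by the extra subsidence s: (d + s) ρ_w = s ρ_m.
s = d ρ_w / (ρ_m − ρ_w) = 3.44 km × 1030/(3290 − 1030) = 1.57 km.

1.57 km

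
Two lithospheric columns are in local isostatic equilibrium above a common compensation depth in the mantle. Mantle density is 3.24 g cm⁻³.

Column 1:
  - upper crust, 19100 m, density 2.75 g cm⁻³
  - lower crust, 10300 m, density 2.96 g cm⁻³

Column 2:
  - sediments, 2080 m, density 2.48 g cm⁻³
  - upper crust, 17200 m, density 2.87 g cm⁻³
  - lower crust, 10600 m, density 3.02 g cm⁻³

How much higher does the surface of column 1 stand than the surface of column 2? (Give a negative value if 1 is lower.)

For any compensation level in the mantle, the mantle terms cancel and isostasy reduces to e = (Σt_1 − Σt_2) − (Σ(ρt)_1 − Σ(ρt)_2) / ρ_m.
Σt_1 = 29400 m; Σt_2 = 29880 m; Σ(ρt)_1 = 83013; Σ(ρt)_2 = 86534.4 (in m·g cm⁻³).
e = (29400 − 29880) − (83013 − 86534.4) / 3.24 = 607 m.

607 m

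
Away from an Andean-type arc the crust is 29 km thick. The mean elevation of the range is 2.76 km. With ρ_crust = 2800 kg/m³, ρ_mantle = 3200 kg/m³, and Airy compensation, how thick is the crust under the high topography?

51.1 km

Root depth r = h ρ_c / (ρ_m − ρ_c) = 2.76 km × 2800 / 400 = 19.32 km.
Total thickness = T + h + r = 29 km + 2.76 km + 19.32 km = 51.1 km.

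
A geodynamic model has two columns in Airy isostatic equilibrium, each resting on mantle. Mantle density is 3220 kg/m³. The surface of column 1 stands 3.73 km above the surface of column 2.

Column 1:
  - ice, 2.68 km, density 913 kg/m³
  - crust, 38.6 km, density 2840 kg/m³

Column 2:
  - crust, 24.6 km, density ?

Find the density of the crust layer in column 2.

Take the compensation level at the base of the deeper column (depth z_c below the surface of column 1) and equate Σ ρ_i t_i down to z_c; mantle fills any gap and the z_c terms cancel.
Column 1: 2.68×913 + 38.6×2840 + (z_c − 41.28)×3220
Column 2: 3.73×0 + 24.6×ρ + (z_c − 3.73 − 24.6)×3220
The z_c×3220 term appears on both sides and cancels. Collect the known terms of each column as K = Σ(ρt)_known − 3220 × (depth of known layers): K_1 = 112070.84 − 3220×41.28 = −20850.76; K_2 = 0 − 3220×(3.73 + 24.6) = −91222.6.
Balance: K_1 = K_2 + 24.6×ρ, so ρ = (K_1 − K_2)/24.6 = 70371.8/24.6 = 2860 kg/m³.

2860 kg/m³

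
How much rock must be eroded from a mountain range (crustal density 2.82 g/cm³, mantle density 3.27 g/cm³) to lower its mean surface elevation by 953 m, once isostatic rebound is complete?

6930 m

Net drop Δ = e − u = e − e ρ_c/ρ_m = e (ρ_m − ρ_c)/ρ_m.
e = Δ ρ_m/(ρ_m − ρ_c) = 953 m × 3.27/0.45 = 6930 m.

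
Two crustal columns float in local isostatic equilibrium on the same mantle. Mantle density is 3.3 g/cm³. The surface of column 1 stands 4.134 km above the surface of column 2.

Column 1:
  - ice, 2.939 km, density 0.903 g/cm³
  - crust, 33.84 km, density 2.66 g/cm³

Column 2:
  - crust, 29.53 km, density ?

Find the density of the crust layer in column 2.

Take the compensation level at the base of the deeper column (depth z_c below the surface of column 1) and equate Σ ρ_i t_i down to z_c; mantle fills any gap and the z_c terms cancel.
Column 1: 2.939×0.903 + 33.84×2.66 + (z_c − 36.779)×3.3
Column 2: 4.134×0 + 29.53×ρ + (z_c − 4.134 − 29.53)×3.3
The z_c×3.3 term appears on both sides and cancels. Collect the known terms of each column as K = Σ(ρt)_known − 3.3 × (depth of known layers): K_1 = 92.668317 − 3.3×36.779 = −28.702383; K_2 = 0 − 3.3×(4.134 + 29.53) = −111.0912.
Balance: K_1 = K_2 + 29.53×ρ, so ρ = (K_1 − K_2)/29.53 = 82.3888/29.53 = 2.79 g/cm³.

2.79 g/cm³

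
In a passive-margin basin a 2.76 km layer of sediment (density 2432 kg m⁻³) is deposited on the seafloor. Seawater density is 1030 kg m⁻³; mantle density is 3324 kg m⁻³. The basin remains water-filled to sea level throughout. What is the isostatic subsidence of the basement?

1.69 km

Submarine loading: the sediment displaces seawater, and the subsidence is in turn flooded, so s (ρ_m − ρ_w) = t (ρ_sed − ρ_w).
s = 2.76 km × (2432 − 1030) / (3324 − 1030) = 1.69 km.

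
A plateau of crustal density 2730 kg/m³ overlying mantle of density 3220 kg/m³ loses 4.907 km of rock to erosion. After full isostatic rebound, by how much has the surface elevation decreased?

0.747 km

Rebound u = e ρ_c/ρ_m = 4.907 km × 2730/3220 = 4.16 km.
Net surface drop = e − u = 4.907 km − 4.16 km = e (ρ_m − ρ_c)/ρ_m = 0.747 km.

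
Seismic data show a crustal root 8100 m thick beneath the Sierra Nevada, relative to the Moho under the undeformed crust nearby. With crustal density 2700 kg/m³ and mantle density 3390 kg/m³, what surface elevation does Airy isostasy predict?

For local isostatic compensation: ρ_c h = (ρ_m − ρ_c) r.
h = r (ρ_m − ρ_c) / ρ_c = 8100 m × (3390 − 2700) / 2700 = 2070 m.

2070 m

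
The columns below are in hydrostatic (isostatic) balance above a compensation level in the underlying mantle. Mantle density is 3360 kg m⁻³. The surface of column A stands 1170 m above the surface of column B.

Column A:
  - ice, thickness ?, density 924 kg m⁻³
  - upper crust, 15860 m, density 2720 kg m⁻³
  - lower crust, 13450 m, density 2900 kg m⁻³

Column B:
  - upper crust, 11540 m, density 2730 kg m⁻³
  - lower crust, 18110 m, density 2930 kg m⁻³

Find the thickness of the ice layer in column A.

1090 m

Take the compensation level at the base of the deeper column (depth z_c below the surface of column A) and equate Σ ρ_i t_i down to z_c; mantle fills any gap and the z_c terms cancel.
Column A: x×924 + 15860×2720 + 13450×2900 + (z_c − 29310 − x)×3360
Column B: 1170×0 + 11540×2730 + 18110×2930 + (z_c − 1170 − 29650)×3360
The z_c×3360 term appears on both sides and cancels. Collect the known terms of each column as K = Σ(ρt)_known − 3360 × (depth of known layers): K_A = 82144200 − 3360×29310 = −16337400; K_B = 84566500 − 3360×(1170 + 29650) = −18988700.
Balance: K_A − x×(3360 − 924) = K_B, so x = (K_A − K_B)/(3360 − 924) = 2651300/2436 = 1090 m.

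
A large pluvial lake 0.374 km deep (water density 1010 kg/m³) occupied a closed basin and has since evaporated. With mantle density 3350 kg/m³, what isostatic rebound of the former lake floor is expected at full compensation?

0.113 km

u = d ρ_w/ρ_m = 0.374 km × 1010/3350 = 0.113 km.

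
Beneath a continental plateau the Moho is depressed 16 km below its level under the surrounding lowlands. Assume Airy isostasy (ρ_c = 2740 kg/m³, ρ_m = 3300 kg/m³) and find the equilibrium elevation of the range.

For local isostatic compensation: ρ_c h = (ρ_m − ρ_c) r.
h = r (ρ_m − ρ_c) / ρ_c = 16 km × (3300 − 2740) / 2740 = 3.27 km.

3.27 km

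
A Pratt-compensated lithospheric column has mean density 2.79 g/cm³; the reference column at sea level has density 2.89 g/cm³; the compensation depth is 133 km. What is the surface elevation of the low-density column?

ρ_ref D = ρ (D + h) → h = D (ρ_ref − ρ)/ρ.
h = 133 km × (2.89 − 2.79)/2.79 = 4.77 km.

4.77 km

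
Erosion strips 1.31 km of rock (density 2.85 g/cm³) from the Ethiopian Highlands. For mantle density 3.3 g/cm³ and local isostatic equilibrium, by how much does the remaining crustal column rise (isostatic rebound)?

Unloading: uplift u = e ρ_c/ρ_m = 1.31 km × 2.85/3.3 = 1.13 km.

1.13 km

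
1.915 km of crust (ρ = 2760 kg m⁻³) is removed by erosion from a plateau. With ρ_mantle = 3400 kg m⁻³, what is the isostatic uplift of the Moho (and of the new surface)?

1.55 km

Unloading: uplift u = e ρ_c/ρ_m = 1.915 km × 2760/3400 = 1.55 km.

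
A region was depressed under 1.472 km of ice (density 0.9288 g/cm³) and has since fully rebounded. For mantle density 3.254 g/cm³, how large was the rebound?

Removing the load lets mantle flow back in; uplift u satisfies ρ_ice t = ρ_m u.
u = t ρ_ice/ρ_m = 1.472 km × 0.9288/3.254 = 0.42 km.

0.42 km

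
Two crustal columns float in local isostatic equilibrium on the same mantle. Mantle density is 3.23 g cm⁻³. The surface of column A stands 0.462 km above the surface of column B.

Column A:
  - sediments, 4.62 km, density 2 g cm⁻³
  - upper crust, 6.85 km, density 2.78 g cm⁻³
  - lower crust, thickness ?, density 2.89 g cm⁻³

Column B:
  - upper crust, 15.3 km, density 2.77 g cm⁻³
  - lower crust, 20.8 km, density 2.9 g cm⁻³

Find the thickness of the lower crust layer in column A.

Take the compensation level at the base of the deeper column (depth z_c below the surface of column A) and equate Σ ρ_i t_i down to z_c; mantle fills any gap and the z_c terms cancel.
Column A: 4.62×2 + 6.85×2.78 + x×2.89 + (z_c − 11.47 − x)×3.23
Column B: 0.462×0 + 15.3×2.77 + 20.8×2.9 + (z_c − 0.462 − 36.1)×3.23
The z_c×3.23 term appears on both sides and cancels. Collect the known terms of each column as K = Σ(ρt)_known − 3.23 × (depth of known layers): K_A = 28.283 − 3.23×11.47 = −8.7651; K_B = 102.701 − 3.23×(0.462 + 36.1) = −15.39426.
Balance: K_A − x×(3.23 − 2.89) = K_B, so x = (K_A − K_B)/(3.23 − 2.89) = 6.62916/0.34 = 19.5 km.

19.5 km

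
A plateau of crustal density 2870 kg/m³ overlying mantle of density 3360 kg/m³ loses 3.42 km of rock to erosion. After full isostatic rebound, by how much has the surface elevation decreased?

0.499 km

Rebound u = e ρ_c/ρ_m = 3.42 km × 2870/3360 = 2.921 km.
Net surface drop = e − u = 3.42 km − 2.921 km = e (ρ_m − ρ_c)/ρ_m = 0.499 km.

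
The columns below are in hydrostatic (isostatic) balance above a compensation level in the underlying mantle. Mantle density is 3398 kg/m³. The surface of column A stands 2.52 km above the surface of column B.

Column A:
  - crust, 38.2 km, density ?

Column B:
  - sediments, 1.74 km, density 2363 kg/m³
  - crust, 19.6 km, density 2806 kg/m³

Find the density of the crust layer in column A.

2820 kg/m³

Take the compensation level at the base of the deeper column (depth z_c below the surface of column A) and equate Σ ρ_i t_i down to z_c; mantle fills any gap and the z_c terms cancel.
Column A: 38.2×ρ + (z_c − 38.2)×3398
Column B: 2.52×0 + 1.74×2363 + 19.6×2806 + (z_c − 2.52 − 21.34)×3398
The z_c×3398 term appears on both sides and cancels. Collect the known terms of each column as K = Σ(ρt)_known − 3398 × (depth of known layers): K_A = 0 − 3398×38.2 = −129803.6; K_B = 59109.22 − 3398×(2.52 + 21.34) = −21967.06.
Balance: K_A + 38.2×ρ = K_B, so ρ = (K_B − K_A)/38.2 = 107837/38.2 = 2820 kg/m³.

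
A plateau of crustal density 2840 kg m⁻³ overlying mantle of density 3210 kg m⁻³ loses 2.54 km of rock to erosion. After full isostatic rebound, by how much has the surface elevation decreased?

0.293 km

Rebound u = e ρ_c/ρ_m = 2.54 km × 2840/3210 = 2.247 km.
Net surface drop = e − u = 2.54 km − 2.247 km = e (ρ_m − ρ_c)/ρ_m = 0.293 km.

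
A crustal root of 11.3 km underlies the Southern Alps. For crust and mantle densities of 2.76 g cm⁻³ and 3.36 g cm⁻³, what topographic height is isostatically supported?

Equating mass per unit area of the two columns: ρ_c h = (ρ_m − ρ_c) r.
h = r (ρ_m − ρ_c) / ρ_c = 11.3 km × (3.36 − 2.76) / 2.76 = 2.46 km.

2.46 km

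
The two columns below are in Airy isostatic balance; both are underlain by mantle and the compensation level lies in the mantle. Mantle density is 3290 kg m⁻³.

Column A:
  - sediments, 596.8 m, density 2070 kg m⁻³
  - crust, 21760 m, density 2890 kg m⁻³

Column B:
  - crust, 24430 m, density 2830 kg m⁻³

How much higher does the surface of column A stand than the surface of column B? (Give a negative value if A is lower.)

−549 m

For any compensation level in the mantle, the mantle terms cancel and isostasy reduces to e = (Σt_A − Σt_B) − (Σ(ρt)_A − Σ(ρt)_B) / ρ_m.
Σt_A = 22356.8 m; Σt_B = 24430 m; Σ(ρt)_A = 64121776; Σ(ρt)_B = 69136900 (in m·kg m⁻³).
e = (22356.8 − 24430) − (64121776 − 69136900) / 3290 = −549 m.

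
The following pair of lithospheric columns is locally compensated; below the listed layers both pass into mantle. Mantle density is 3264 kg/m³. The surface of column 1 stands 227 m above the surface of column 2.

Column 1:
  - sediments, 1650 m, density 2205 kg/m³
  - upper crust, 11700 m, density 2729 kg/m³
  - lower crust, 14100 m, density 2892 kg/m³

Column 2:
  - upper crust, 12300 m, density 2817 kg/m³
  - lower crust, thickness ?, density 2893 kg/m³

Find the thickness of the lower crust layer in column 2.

18900 m

Take the compensation level at the base of the deeper column (depth z_c below the surface of column 1) and equate Σ ρ_i t_i down to z_c; mantle fills any gap and the z_c terms cancel.
Column 1: 1650×2205 + 11700×2729 + 14100×2892 + (z_c − 27450)×3264
Column 2: 227×0 + 12300×2817 + x×2893 + (z_c − 227 − 12300 − x)×3264
The z_c×3264 term appears on both sides and cancels. Collect the known terms of each column as K = Σ(ρt)_known − 3264 × (depth of known layers): K_1 = 76344750 − 3264×27450 = −13252050; K_2 = 34649100 − 3264×(227 + 12300) = −6239028.
Balance: K_1 = K_2 − x×(3264 − 2893), so x = (K_2 − K_1)/(3264 − 2893) = 7013020/371 = 18900 m.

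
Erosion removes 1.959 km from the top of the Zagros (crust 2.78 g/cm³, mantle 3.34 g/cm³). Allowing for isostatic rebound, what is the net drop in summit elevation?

Rebound u = e ρ_c/ρ_m = 1.959 km × 2.78/3.34 = 1.631 km.
Net surface drop = e − u = 1.959 km − 1.631 km = e (ρ_m − ρ_c)/ρ_m = 0.328 km.

0.328 km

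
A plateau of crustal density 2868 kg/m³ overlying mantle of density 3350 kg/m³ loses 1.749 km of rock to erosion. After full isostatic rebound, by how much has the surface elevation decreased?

Rebound u = e ρ_c/ρ_m = 1.749 km × 2868/3350 = 1.497 km.
Net surface drop = e − u = 1.749 km − 1.497 km = e (ρ_m − ρ_c)/ρ_m = 0.252 km.

0.252 km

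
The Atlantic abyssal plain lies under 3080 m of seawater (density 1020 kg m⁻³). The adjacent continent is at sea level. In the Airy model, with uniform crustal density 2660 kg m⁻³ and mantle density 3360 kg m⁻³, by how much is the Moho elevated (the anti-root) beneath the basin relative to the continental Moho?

By Archimedes' principle applied to the lithosphere: replacing crust with seawater at the top is compensated by replacing crust with mantle at the base: d (ρ_c − ρ_w) = a (ρ_m − ρ_c).
a = d (ρ_c − ρ_w)/(ρ_m − ρ_c) = 3080 m × 1640/700 = 7220 m.

7220 m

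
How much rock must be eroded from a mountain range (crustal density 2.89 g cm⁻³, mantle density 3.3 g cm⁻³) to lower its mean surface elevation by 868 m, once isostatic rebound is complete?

6990 m

Net drop Δ = e − u = e − e ρ_c/ρ_m = e (ρ_m − ρ_c)/ρ_m.
e = Δ ρ_m/(ρ_m − ρ_c) = 868 m × 3.3/0.41 = 6990 m.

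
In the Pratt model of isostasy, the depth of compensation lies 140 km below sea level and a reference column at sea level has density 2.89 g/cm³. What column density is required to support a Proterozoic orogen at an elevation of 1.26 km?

2.86 g/cm³

Pratt balance: ρ_ref D = ρ (D + h).
ρ = ρ_ref D/(D + h) = 2.89 × 140 km/(140 km + 1.26 km) = 2.86 g/cm³.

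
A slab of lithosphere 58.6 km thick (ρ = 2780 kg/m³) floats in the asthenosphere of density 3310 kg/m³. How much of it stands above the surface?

9.38 km

Floating equilibrium: submerged depth d = t ρ_obj/ρ_fluid = 58.6 km × 2780/3310 = 49.22 km.
Freeboard = t − d = 58.6 km − 49.22 km = 9.38 km.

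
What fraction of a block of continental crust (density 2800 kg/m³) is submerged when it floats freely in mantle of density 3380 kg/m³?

Submerged fraction = ρ_obj/ρ_fluid = 2800/3380 = 82.8%.

82.8%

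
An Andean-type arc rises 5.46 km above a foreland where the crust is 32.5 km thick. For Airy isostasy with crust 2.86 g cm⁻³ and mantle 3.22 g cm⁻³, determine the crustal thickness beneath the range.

Root depth r = h ρ_c / (ρ_m − ρ_c) = 5.46 km × 2.86 / 0.36 = 43.38 km.
Total thickness = T + h + r = 32.5 km + 5.46 km + 43.38 km = 81.3 km.

81.3 km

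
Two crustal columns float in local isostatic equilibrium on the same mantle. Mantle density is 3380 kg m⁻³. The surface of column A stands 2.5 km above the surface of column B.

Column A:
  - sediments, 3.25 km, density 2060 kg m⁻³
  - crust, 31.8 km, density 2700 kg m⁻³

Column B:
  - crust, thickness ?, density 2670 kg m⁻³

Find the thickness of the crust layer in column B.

24.6 km

Take the compensation level at the base of the deeper column (depth z_c below the surface of column A) and equate Σ ρ_i t_i down to z_c; mantle fills any gap and the z_c terms cancel.
Column A: 3.25×2060 + 31.8×2700 + (z_c − 35.05)×3380
Column B: 2.5×0 + x×2670 + (z_c − 2.5 − 0 − x)×3380
The z_c×3380 term appears on both sides and cancels. Collect the known terms of each column as K = Σ(ρt)_known − 3380 × (depth of known layers): K_A = 92555 − 3380×35.05 = −25914; K_B = 0 − 3380×(2.5 + 0) = −8450.
Balance: K_A = K_B − x×(3380 − 2670), so x = (K_B − K_A)/(3380 − 2670) = 17464/710 = 24.6 km.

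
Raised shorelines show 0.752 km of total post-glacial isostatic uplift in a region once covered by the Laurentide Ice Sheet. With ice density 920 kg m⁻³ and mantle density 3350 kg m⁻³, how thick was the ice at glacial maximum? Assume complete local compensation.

u = t ρ_ice/ρ_m → t = u ρ_m/ρ_ice = 0.752 km × 3350/920 = 2.74 km.

2.74 km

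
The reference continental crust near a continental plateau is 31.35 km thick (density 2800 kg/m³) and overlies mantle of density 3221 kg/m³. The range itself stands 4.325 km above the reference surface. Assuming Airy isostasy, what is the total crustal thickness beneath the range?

64.4 km

Root depth r = h ρ_c / (ρ_m − ρ_c) = 4.325 km × 2800 / 421 = 28.76 km.
Total thickness = T + h + r = 31.35 km + 4.325 km + 28.76 km = 64.4 km.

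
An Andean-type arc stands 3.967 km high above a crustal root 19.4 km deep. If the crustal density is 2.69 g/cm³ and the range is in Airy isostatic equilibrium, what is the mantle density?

3.24 g/cm³

Airy balance: ρ_c h = (ρ_m − ρ_c) r → ρ_m = ρ_c (1 + h/r).
ρ_m = 2.69 × (1 + 3.967 km/19.4 km) = 3.24 g/cm³.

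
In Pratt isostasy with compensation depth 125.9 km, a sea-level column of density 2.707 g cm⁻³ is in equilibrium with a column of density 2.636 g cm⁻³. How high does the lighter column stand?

3.39 km

ρ_ref D = ρ (D + h) → h = D (ρ_ref − ρ)/ρ.
h = 125.9 km × (2.707 − 2.636)/2.636 = 3.39 km.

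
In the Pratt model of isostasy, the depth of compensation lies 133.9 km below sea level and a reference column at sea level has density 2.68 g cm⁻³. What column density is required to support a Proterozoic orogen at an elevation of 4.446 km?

2.59 g cm⁻³

Pratt balance: ρ_ref D = ρ (D + h).
ρ = ρ_ref D/(D + h) = 2.68 × 133.9 km/(133.9 km + 4.446 km) = 2.59 g cm⁻³.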